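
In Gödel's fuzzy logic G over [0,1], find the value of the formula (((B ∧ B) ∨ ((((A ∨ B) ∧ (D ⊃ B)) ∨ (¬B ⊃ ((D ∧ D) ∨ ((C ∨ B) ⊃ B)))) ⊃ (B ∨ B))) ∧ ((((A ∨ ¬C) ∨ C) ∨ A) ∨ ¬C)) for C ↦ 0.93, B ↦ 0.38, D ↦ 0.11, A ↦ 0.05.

(B ∧ B) = min(0.38, 0.38) = 0.38
(A ∨ B) = max(0.05, 0.38) = 0.38
(D ⊃ B): 0.11 ≤ 0.38, so result = 1
((A ∨ B) ∧ (D ⊃ B)) = min(0.38, 1) = 0.38
¬B: Gödel ¬ of 0.38 = 0 (operand ≠ 0)
(D ∧ D) = min(0.11, 0.11) = 0.11
(C ∨ B) = max(0.93, 0.38) = 0.93
((C ∨ B) ⊃ B): 0.93 > 0.38, so result = 0.38
((D ∧ D) ∨ ((C ∨ B) ⊃ B)) = max(0.11, 0.38) = 0.38
(¬B ⊃ ((D ∧ D) ∨ ((C ∨ B) ⊃ B))): 0 ≤ 0.38, so result = 1
(((A ∨ B) ∧ (D ⊃ B)) ∨ (¬B ⊃ ((D ∧ D) ∨ ((C ∨ B) ⊃ B)))) = max(0.38, 1) = 1
(B ∨ B) = max(0.38, 0.38) = 0.38
((((A ∨ B) ∧ (D ⊃ B)) ∨ (¬B ⊃ ((D ∧ D) ∨ ((C ∨ B) ⊃ B)))) ⊃ (B ∨ B)): 1 > 0.38, so result = 0.38
((B ∧ B) ∨ ((((A ∨ B) ∧ (D ⊃ B)) ∨ (¬B ⊃ ((D ∧ D) ∨ ((C ∨ B) ⊃ B)))) ⊃ (B ∨ B))) = max(0.38, 0.38) = 0.38
¬C: Gödel ¬ of 0.93 = 0 (operand ≠ 0)
(A ∨ ¬C) = max(0.05, 0) = 0.05
((A ∨ ¬C) ∨ C) = max(0.05, 0.93) = 0.93
(((A ∨ ¬C) ∨ C) ∨ A) = max(0.93, 0.05) = 0.93
¬C: Gödel ¬ of 0.93 = 0 (operand ≠ 0)
((((A ∨ ¬C) ∨ C) ∨ A) ∨ ¬C) = max(0.93, 0) = 0.93
(((B ∧ B) ∨ ((((A ∨ B) ∧ (D ⊃ B)) ∨ (¬B ⊃ ((D ∧ D) ∨ ((C ∨ B) ⊃ B)))) ⊃ (B ∨ B))) ∧ ((((A ∨ ¬C) ∨ C) ∨ A) ∨ ¬C)) = min(0.38, 0.93) = 0.38

0.38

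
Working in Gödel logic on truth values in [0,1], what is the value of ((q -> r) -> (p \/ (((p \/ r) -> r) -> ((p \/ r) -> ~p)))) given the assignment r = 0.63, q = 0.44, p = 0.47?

0.47

(q -> r): 0.44 ≤ 0.63, so result = 1
(p \/ r) = max(0.47, 0.63) = 0.63
((p \/ r) -> r): 0.63 ≤ 0.63, so result = 1
(p \/ r) = max(0.47, 0.63) = 0.63
~p: Gödel ¬ of 0.47 = 0 (operand ≠ 0)
((p \/ r) -> ~p): 0.63 > 0, so result = 0
(((p \/ r) -> r) -> ((p \/ r) -> ~p)): 1 > 0, so result = 0
(p \/ (((p \/ r) -> r) -> ((p \/ r) -> ~p))) = max(0.47, 0) = 0.47
((q -> r) -> (p \/ (((p \/ r) -> r) -> ((p \/ r) -> ~p)))): 1 > 0.47, so result = 0.47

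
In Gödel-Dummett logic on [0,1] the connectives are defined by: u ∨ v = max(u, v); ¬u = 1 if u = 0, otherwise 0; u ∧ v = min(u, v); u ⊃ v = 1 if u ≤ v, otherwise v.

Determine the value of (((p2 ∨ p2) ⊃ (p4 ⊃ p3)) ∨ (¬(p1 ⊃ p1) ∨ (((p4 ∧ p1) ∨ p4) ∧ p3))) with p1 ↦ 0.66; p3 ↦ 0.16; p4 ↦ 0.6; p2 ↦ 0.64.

0.16

(p2 ∨ p2) = max(0.64, 0.64) = 0.64
(p4 ⊃ p3): 0.6 > 0.16, so result = 0.16
((p2 ∨ p2) ⊃ (p4 ⊃ p3)): 0.64 > 0.16, so result = 0.16
(p1 ⊃ p1): 0.66 ≤ 0.66, so result = 1
¬(p1 ⊃ p1): Gödel ¬ of 1 = 0 (operand ≠ 0)
(p4 ∧ p1) = min(0.6, 0.66) = 0.6
((p4 ∧ p1) ∨ p4) = max(0.6, 0.6) = 0.6
(((p4 ∧ p1) ∨ p4) ∧ p3) = min(0.6, 0.16) = 0.16
(¬(p1 ⊃ p1) ∨ (((p4 ∧ p1) ∨ p4) ∧ p3)) = max(0, 0.16) = 0.16
(((p2 ∨ p2) ⊃ (p4 ⊃ p3)) ∨ (¬(p1 ⊃ p1) ∨ (((p4 ∧ p1) ∨ p4) ∧ p3))) = max(0.16, 0.16) = 0.16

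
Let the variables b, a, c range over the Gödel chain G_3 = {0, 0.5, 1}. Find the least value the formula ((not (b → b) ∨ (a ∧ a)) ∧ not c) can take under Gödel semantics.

The minimum is attained at b = 0, a = 0, c = 0:
  (b → b): 0 ≤ 0, so result = 1
  not (b → b): Gödel ¬ of 1 = 0 (operand ≠ 0)
  (a ∧ a) = min(0, 0) = 0
  (not (b → b) ∨ (a ∧ a)) = max(0, 0) = 0
  not c: Gödel ¬ of 0 = 1 (operand is 0)
  ((not (b → b) ∨ (a ∧ a)) ∧ not c) = min(0, 1) = 0
Checking all 27 assignments confirms none give a value below 0.00.

0.00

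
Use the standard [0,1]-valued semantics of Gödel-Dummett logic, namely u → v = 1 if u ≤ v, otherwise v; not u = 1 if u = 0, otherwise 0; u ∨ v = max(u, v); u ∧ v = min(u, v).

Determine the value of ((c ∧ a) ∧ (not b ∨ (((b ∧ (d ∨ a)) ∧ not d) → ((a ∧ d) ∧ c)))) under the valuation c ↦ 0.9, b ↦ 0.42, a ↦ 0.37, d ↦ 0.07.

(c ∧ a) = min(0.9, 0.37) = 0.37
not b: Gödel ¬ of 0.42 = 0 (operand ≠ 0)
(d ∨ a) = max(0.07, 0.37) = 0.37
(b ∧ (d ∨ a)) = min(0.42, 0.37) = 0.37
not d: Gödel ¬ of 0.07 = 0 (operand ≠ 0)
((b ∧ (d ∨ a)) ∧ not d) = min(0.37, 0) = 0
(a ∧ d) = min(0.37, 0.07) = 0.07
((a ∧ d) ∧ c) = min(0.07, 0.9) = 0.07
(((b ∧ (d ∨ a)) ∧ not d) → ((a ∧ d) ∧ c)): 0 ≤ 0.07, so result = 1
(not b ∨ (((b ∧ (d ∨ a)) ∧ not d) → ((a ∧ d) ∧ c))) = max(0, 1) = 1
((c ∧ a) ∧ (not b ∨ (((b ∧ (d ∨ a)) ∧ not d) → ((a ∧ d) ∧ c)))) = min(0.37, 1) = 0.37

0.37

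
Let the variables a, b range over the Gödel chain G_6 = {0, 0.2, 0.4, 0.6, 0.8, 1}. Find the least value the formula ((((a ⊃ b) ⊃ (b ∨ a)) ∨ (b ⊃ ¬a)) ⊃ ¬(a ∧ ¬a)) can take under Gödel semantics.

1.00

Every assignment gives 1. For instance at a = 0, b = 0:
  (a ⊃ b): 0 ≤ 0, so result = 1
  (b ∨ a) = max(0, 0) = 0
  ((a ⊃ b) ⊃ (b ∨ a)): 1 > 0, so result = 0
  ¬a: Gödel ¬ of 0 = 1 (operand is 0)
  (b ⊃ ¬a): 0 ≤ 1, so result = 1
  (((a ⊃ b) ⊃ (b ∨ a)) ∨ (b ⊃ ¬a)) = max(0, 1) = 1
  ¬a: Gödel ¬ of 0 = 1 (operand is 0)
  (a ∧ ¬a) = min(0, 1) = 0
  ¬(a ∧ ¬a): Gödel ¬ of 0 = 1 (operand is 0)
  ((((a ⊃ b) ⊃ (b ∨ a)) ∨ (b ⊃ ¬a)) ⊃ ¬(a ∧ ¬a)): 1 ≤ 1, so result = 1
All 36 assignments give value 1 — the formula is a G_6-tautology.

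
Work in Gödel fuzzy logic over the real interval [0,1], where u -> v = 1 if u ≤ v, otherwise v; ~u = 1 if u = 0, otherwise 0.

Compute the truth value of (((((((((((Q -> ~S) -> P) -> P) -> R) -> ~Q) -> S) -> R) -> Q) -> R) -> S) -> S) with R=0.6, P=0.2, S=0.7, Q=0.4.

1.00

~S: Gödel ¬ of 0.7 = 0 (operand ≠ 0)
(Q -> ~S): 0.4 > 0, so result = 0
((Q -> ~S) -> P): 0 ≤ 0.2, so result = 1
(((Q -> ~S) -> P) -> P): 1 > 0.2, so result = 0.2
((((Q -> ~S) -> P) -> P) -> R): 0.2 ≤ 0.6, so result = 1
~Q: Gödel ¬ of 0.4 = 0 (operand ≠ 0)
(((((Q -> ~S) -> P) -> P) -> R) -> ~Q): 1 > 0, so result = 0
((((((Q -> ~S) -> P) -> P) -> R) -> ~Q) -> S): 0 ≤ 0.7, so result = 1
(((((((Q -> ~S) -> P) -> P) -> R) -> ~Q) -> S) -> R): 1 > 0.6, so result = 0.6
((((((((Q -> ~S) -> P) -> P) -> R) -> ~Q) -> S) -> R) -> Q): 0.6 > 0.4, so result = 0.4
(((((((((Q -> ~S) -> P) -> P) -> R) -> ~Q) -> S) -> R) -> Q) -> R): 0.4 ≤ 0.6, so result = 1
((((((((((Q -> ~S) -> P) -> P) -> R) -> ~Q) -> S) -> R) -> Q) -> R) -> S): 1 > 0.7, so result = 0.7
(((((((((((Q -> ~S) -> P) -> P) -> R) -> ~Q) -> S) -> R) -> Q) -> R) -> S) -> S): 0.7 ≤ 0.7, so result = 1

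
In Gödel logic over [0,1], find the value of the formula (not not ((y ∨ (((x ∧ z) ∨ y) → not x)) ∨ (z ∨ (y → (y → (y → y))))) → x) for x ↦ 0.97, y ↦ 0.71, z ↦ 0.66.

(x ∧ z) = min(0.97, 0.66) = 0.66
((x ∧ z) ∨ y) = max(0.66, 0.71) = 0.71
not x: Gödel ¬ of 0.97 = 0 (operand ≠ 0)
(((x ∧ z) ∨ y) → not x): 0.71 > 0, so result = 0
(y ∨ (((x ∧ z) ∨ y) → not x)) = max(0.71, 0) = 0.71
(y → y): 0.71 ≤ 0.71, so result = 1
(y → (y → y)): 0.71 ≤ 1, so result = 1
(y → (y → (y → y))): 0.71 ≤ 1, so result = 1
(z ∨ (y → (y → (y → y)))) = max(0.66, 1) = 1
((y ∨ (((x ∧ z) ∨ y) → not x)) ∨ (z ∨ (y → (y → (y → y))))) = max(0.71, 1) = 1
not ((y ∨ (((x ∧ z) ∨ y) → not x)) ∨ (z ∨ (y → (y → (y → y))))): Gödel ¬ of 1 = 0 (operand ≠ 0)
not not ((y ∨ (((x ∧ z) ∨ y) → not x)) ∨ (z ∨ (y → (y → (y → y))))): Gödel ¬ of 0 = 1 (operand is 0)
(not not ((y ∨ (((x ∧ z) ∨ y) → not x)) ∨ (z ∨ (y → (y → (y → y))))) → x): 1 > 0.97, so result = 0.97

0.97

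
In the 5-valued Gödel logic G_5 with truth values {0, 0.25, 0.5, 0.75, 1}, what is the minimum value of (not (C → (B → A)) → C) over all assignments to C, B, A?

0.25

The minimum is attained at C = 0.25, B = 0.25, A = 0:
  (B → A): 0.25 > 0, so result = 0
  (C → (B → A)): 0.25 > 0, so result = 0
  not (C → (B → A)): Gödel ¬ of 0 = 1 (operand is 0)
  (not (C → (B → A)) → C): 1 > 0.25, so result = 0.25
Checking all 125 assignments confirms none give a value below 0.25.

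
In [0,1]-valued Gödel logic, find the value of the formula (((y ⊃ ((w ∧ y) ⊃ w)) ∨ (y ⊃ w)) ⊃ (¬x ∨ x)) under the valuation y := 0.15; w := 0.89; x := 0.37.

0.37

(w ∧ y) = min(0.89, 0.15) = 0.15
((w ∧ y) ⊃ w): 0.15 ≤ 0.89, so result = 1
(y ⊃ ((w ∧ y) ⊃ w)): 0.15 ≤ 1, so result = 1
(y ⊃ w): 0.15 ≤ 0.89, so result = 1
((y ⊃ ((w ∧ y) ⊃ w)) ∨ (y ⊃ w)) = max(1, 1) = 1
¬x: Gödel ¬ of 0.37 = 0 (operand ≠ 0)
(¬x ∨ x) = max(0, 0.37) = 0.37
(((y ⊃ ((w ∧ y) ⊃ w)) ∨ (y ⊃ w)) ⊃ (¬x ∨ x)): 1 > 0.37, so result = 0.37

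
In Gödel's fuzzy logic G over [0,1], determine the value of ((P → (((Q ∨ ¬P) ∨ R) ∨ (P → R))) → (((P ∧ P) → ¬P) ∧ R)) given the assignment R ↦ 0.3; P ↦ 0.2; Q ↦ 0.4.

0.00

¬P: Gödel ¬ of 0.2 = 0 (operand ≠ 0)
(Q ∨ ¬P) = max(0.4, 0) = 0.4
((Q ∨ ¬P) ∨ R) = max(0.4, 0.3) = 0.4
(P → R): 0.2 ≤ 0.3, so result = 1
(((Q ∨ ¬P) ∨ R) ∨ (P → R)) = max(0.4, 1) = 1
(P → (((Q ∨ ¬P) ∨ R) ∨ (P → R))): 0.2 ≤ 1, so result = 1
(P ∧ P) = min(0.2, 0.2) = 0.2
¬P: Gödel ¬ of 0.2 = 0 (operand ≠ 0)
((P ∧ P) → ¬P): 0.2 > 0, so result = 0
(((P ∧ P) → ¬P) ∧ R) = min(0, 0.3) = 0
((P → (((Q ∨ ¬P) ∨ R) ∨ (P → R))) → (((P ∧ P) → ¬P) ∧ R)): 1 > 0, so result = 0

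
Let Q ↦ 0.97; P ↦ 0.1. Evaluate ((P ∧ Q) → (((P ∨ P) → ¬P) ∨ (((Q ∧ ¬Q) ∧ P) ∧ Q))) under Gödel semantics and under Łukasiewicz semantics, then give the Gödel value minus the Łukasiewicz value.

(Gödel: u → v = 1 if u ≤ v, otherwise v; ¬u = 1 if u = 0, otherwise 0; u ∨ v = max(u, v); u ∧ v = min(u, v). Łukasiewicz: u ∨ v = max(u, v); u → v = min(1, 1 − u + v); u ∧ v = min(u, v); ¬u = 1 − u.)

-1.00

Gödel evaluation:
  (P ∧ Q) = min(0.1, 0.97) = 0.1
  (P ∨ P) = max(0.1, 0.1) = 0.1
  ¬P: Gödel ¬ of 0.1 = 0 (operand ≠ 0)
  ((P ∨ P) → ¬P): 0.1 > 0, so result = 0
  ¬Q: Gödel ¬ of 0.97 = 0 (operand ≠ 0)
  (Q ∧ ¬Q) = min(0.97, 0) = 0
  ((Q ∧ ¬Q) ∧ P) = min(0, 0.1) = 0
  (((Q ∧ ¬Q) ∧ P) ∧ Q) = min(0, 0.97) = 0
  (((P ∨ P) → ¬P) ∨ (((Q ∧ ¬Q) ∧ P) ∧ Q)) = max(0, 0) = 0
  ((P ∧ Q) → (((P ∨ P) → ¬P) ∨ (((Q ∧ ¬Q) ∧ P) ∧ Q))): 0.1 > 0, so result = 0
  Gödel value = 0
Łukasiewicz evaluation:
  (P ∧ Q) = min(0.1, 0.97) = 0.1
  (P ∨ P) = max(0.1, 0.1) = 0.1
  ¬P: Łukasiewicz ¬ gives 1 − 0.1 = 0.9
  ((P ∨ P) → ¬P): min(1, 1 − 0.1 + 0.9) = 1
  ¬Q: Łukasiewicz ¬ gives 1 − 0.97 = 0.03
  (Q ∧ ¬Q) = min(0.97, 0.03) = 0.03
  ((Q ∧ ¬Q) ∧ P) = min(0.03, 0.1) = 0.03
  (((Q ∧ ¬Q) ∧ P) ∧ Q) = min(0.03, 0.97) = 0.03
  (((P ∨ P) → ¬P) ∨ (((Q ∧ ¬Q) ∧ P) ∧ Q)) = max(1, 0.03) = 1
  ((P ∧ Q) → (((P ∨ P) → ¬P) ∨ (((Q ∧ ¬Q) ∧ P) ∧ Q))): min(1, 1 − 0.1 + 1) = 1
  Łukasiewicz value = 1
Difference: 0 − 1 = -1.00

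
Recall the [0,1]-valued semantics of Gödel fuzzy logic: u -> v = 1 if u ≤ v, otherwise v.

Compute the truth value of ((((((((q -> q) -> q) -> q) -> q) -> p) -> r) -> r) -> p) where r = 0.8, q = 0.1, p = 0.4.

(q -> q): 0.1 ≤ 0.1, so result = 1
((q -> q) -> q): 1 > 0.1, so result = 0.1
(((q -> q) -> q) -> q): 0.1 ≤ 0.1, so result = 1
((((q -> q) -> q) -> q) -> q): 1 > 0.1, so result = 0.1
(((((q -> q) -> q) -> q) -> q) -> p): 0.1 ≤ 0.4, so result = 1
((((((q -> q) -> q) -> q) -> q) -> p) -> r): 1 > 0.8, so result = 0.8
(((((((q -> q) -> q) -> q) -> q) -> p) -> r) -> r): 0.8 ≤ 0.8, so result = 1
((((((((q -> q) -> q) -> q) -> q) -> p) -> r) -> r) -> p): 1 > 0.4, so result = 0.4

0.40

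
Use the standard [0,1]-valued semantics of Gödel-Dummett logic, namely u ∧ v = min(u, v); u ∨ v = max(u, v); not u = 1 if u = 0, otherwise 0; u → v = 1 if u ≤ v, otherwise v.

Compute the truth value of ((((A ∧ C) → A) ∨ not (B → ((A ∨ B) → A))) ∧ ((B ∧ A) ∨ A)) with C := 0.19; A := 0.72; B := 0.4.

0.72

(A ∧ C) = min(0.72, 0.19) = 0.19
((A ∧ C) → A): 0.19 ≤ 0.72, so result = 1
(A ∨ B) = max(0.72, 0.4) = 0.72
((A ∨ B) → A): 0.72 ≤ 0.72, so result = 1
(B → ((A ∨ B) → A)): 0.4 ≤ 1, so result = 1
not (B → ((A ∨ B) → A)): Gödel ¬ of 1 = 0 (operand ≠ 0)
(((A ∧ C) → A) ∨ not (B → ((A ∨ B) → A))) = max(1, 0) = 1
(B ∧ A) = min(0.4, 0.72) = 0.4
((B ∧ A) ∨ A) = max(0.4, 0.72) = 0.72
((((A ∧ C) → A) ∨ not (B → ((A ∨ B) → A))) ∧ ((B ∧ A) ∨ A)) = min(1, 0.72) = 0.72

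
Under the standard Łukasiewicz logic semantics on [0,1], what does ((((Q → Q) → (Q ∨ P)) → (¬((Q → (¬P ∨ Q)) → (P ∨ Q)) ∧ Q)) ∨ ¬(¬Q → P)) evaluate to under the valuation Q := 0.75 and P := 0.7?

(Q → Q): min(1, 1 − 0.75 + 0.75) = 1
(Q ∨ P) = max(0.75, 0.7) = 0.75
((Q → Q) → (Q ∨ P)): min(1, 1 − 1 + 0.75) = 0.75
¬P: Łukasiewicz ¬ gives 1 − 0.7 = 0.3
(¬P ∨ Q) = max(0.3, 0.75) = 0.75
(Q → (¬P ∨ Q)): min(1, 1 − 0.75 + 0.75) = 1
(P ∨ Q) = max(0.7, 0.75) = 0.75
((Q → (¬P ∨ Q)) → (P ∨ Q)): min(1, 1 − 1 + 0.75) = 0.75
¬((Q → (¬P ∨ Q)) → (P ∨ Q)): Łukasiewicz ¬ gives 1 − 0.75 = 0.25
(¬((Q → (¬P ∨ Q)) → (P ∨ Q)) ∧ Q) = min(0.25, 0.75) = 0.25
(((Q → Q) → (Q ∨ P)) → (¬((Q → (¬P ∨ Q)) → (P ∨ Q)) ∧ Q)): min(1, 1 − 0.75 + 0.25) = 0.5
¬Q: Łukasiewicz ¬ gives 1 − 0.75 = 0.25
(¬Q → P): min(1, 1 − 0.25 + 0.7) = 1
¬(¬Q → P): Łukasiewicz ¬ gives 1 − 1 = 0
((((Q → Q) → (Q ∨ P)) → (¬((Q → (¬P ∨ Q)) → (P ∨ Q)) ∧ Q)) ∨ ¬(¬Q → P)) = max(0.5, 0) = 0.5

0.50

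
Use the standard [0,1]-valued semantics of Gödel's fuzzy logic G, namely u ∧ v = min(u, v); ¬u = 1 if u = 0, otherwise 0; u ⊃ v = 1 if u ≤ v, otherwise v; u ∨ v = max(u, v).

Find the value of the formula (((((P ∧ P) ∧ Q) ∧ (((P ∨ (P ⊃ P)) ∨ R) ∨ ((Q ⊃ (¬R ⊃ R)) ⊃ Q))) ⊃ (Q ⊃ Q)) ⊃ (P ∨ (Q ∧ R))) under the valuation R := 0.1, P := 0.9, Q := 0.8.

0.90

(P ∧ P) = min(0.9, 0.9) = 0.9
((P ∧ P) ∧ Q) = min(0.9, 0.8) = 0.8
(P ⊃ P): 0.9 ≤ 0.9, so result = 1
(P ∨ (P ⊃ P)) = max(0.9, 1) = 1
((P ∨ (P ⊃ P)) ∨ R) = max(1, 0.1) = 1
¬R: Gödel ¬ of 0.1 = 0 (operand ≠ 0)
(¬R ⊃ R): 0 ≤ 0.1, so result = 1
(Q ⊃ (¬R ⊃ R)): 0.8 ≤ 1, so result = 1
((Q ⊃ (¬R ⊃ R)) ⊃ Q): 1 > 0.8, so result = 0.8
(((P ∨ (P ⊃ P)) ∨ R) ∨ ((Q ⊃ (¬R ⊃ R)) ⊃ Q)) = max(1, 0.8) = 1
(((P ∧ P) ∧ Q) ∧ (((P ∨ (P ⊃ P)) ∨ R) ∨ ((Q ⊃ (¬R ⊃ R)) ⊃ Q))) = min(0.8, 1) = 0.8
(Q ⊃ Q): 0.8 ≤ 0.8, so result = 1
((((P ∧ P) ∧ Q) ∧ (((P ∨ (P ⊃ P)) ∨ R) ∨ ((Q ⊃ (¬R ⊃ R)) ⊃ Q))) ⊃ (Q ⊃ Q)): 0.8 ≤ 1, so result = 1
(Q ∧ R) = min(0.8, 0.1) = 0.1
(P ∨ (Q ∧ R)) = max(0.9, 0.1) = 0.9
(((((P ∧ P) ∧ Q) ∧ (((P ∨ (P ⊃ P)) ∨ R) ∨ ((Q ⊃ (¬R ⊃ R)) ⊃ Q))) ⊃ (Q ⊃ Q)) ⊃ (P ∨ (Q ∧ R))): 1 > 0.9, so result = 0.9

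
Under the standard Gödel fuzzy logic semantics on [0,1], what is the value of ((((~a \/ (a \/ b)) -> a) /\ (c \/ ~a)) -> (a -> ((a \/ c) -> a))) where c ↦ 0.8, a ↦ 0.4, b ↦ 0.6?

1.00

~a: Gödel ¬ of 0.4 = 0 (operand ≠ 0)
(a \/ b) = max(0.4, 0.6) = 0.6
(~a \/ (a \/ b)) = max(0, 0.6) = 0.6
((~a \/ (a \/ b)) -> a): 0.6 > 0.4, so result = 0.4
~a: Gödel ¬ of 0.4 = 0 (operand ≠ 0)
(c \/ ~a) = max(0.8, 0) = 0.8
(((~a \/ (a \/ b)) -> a) /\ (c \/ ~a)) = min(0.4, 0.8) = 0.4
(a \/ c) = max(0.4, 0.8) = 0.8
((a \/ c) -> a): 0.8 > 0.4, so result = 0.4
(a -> ((a \/ c) -> a)): 0.4 ≤ 0.4, so result = 1
((((~a \/ (a \/ b)) -> a) /\ (c \/ ~a)) -> (a -> ((a \/ c) -> a))): 0.4 ≤ 1, so result = 1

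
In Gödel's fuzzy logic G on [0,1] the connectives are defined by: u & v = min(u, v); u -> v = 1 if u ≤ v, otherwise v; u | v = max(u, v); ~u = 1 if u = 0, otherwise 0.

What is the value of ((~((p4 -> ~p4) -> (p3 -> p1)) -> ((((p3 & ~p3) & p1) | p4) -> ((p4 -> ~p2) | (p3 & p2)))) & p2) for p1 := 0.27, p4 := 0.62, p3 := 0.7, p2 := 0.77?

~p4: Gödel ¬ of 0.62 = 0 (operand ≠ 0)
(p4 -> ~p4): 0.62 > 0, so result = 0
(p3 -> p1): 0.7 > 0.27, so result = 0.27
((p4 -> ~p4) -> (p3 -> p1)): 0 ≤ 0.27, so result = 1
~((p4 -> ~p4) -> (p3 -> p1)): Gödel ¬ of 1 = 0 (operand ≠ 0)
~p3: Gödel ¬ of 0.7 = 0 (operand ≠ 0)
(p3 & ~p3) = min(0.7, 0) = 0
((p3 & ~p3) & p1) = min(0, 0.27) = 0
(((p3 & ~p3) & p1) | p4) = max(0, 0.62) = 0.62
~p2: Gödel ¬ of 0.77 = 0 (operand ≠ 0)
(p4 -> ~p2): 0.62 > 0, so result = 0
(p3 & p2) = min(0.7, 0.77) = 0.7
((p4 -> ~p2) | (p3 & p2)) = max(0, 0.7) = 0.7
((((p3 & ~p3) & p1) | p4) -> ((p4 -> ~p2) | (p3 & p2))): 0.62 ≤ 0.7, so result = 1
(~((p4 -> ~p4) -> (p3 -> p1)) -> ((((p3 & ~p3) & p1) | p4) -> ((p4 -> ~p2) | (p3 & p2)))): 0 ≤ 1, so result = 1
((~((p4 -> ~p4) -> (p3 -> p1)) -> ((((p3 & ~p3) & p1) | p4) -> ((p4 -> ~p2) | (p3 & p2)))) & p2) = min(1, 0.77) = 0.77

0.77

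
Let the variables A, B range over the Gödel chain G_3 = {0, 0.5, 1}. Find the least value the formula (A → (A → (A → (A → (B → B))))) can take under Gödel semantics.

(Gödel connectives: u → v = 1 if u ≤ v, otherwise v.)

Every assignment gives 1. For instance at A = 0, B = 0:
  (B → B): 0 ≤ 0, so result = 1
  (A → (B → B)): 0 ≤ 1, so result = 1
  (A → (A → (B → B))): 0 ≤ 1, so result = 1
  (A → (A → (A → (B → B)))): 0 ≤ 1, so result = 1
  (A → (A → (A → (A → (B → B))))): 0 ≤ 1, so result = 1
All 9 assignments give value 1 — the formula is a G_3-tautology.

1.00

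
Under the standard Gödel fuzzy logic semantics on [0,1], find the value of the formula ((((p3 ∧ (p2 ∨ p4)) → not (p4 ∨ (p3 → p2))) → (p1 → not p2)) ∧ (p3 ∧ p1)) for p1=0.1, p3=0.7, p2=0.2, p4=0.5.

0.10

(p2 ∨ p4) = max(0.2, 0.5) = 0.5
(p3 ∧ (p2 ∨ p4)) = min(0.7, 0.5) = 0.5
(p3 → p2): 0.7 > 0.2, so result = 0.2
(p4 ∨ (p3 → p2)) = max(0.5, 0.2) = 0.5
not (p4 ∨ (p3 → p2)): Gödel ¬ of 0.5 = 0 (operand ≠ 0)
((p3 ∧ (p2 ∨ p4)) → not (p4 ∨ (p3 → p2))): 0.5 > 0, so result = 0
not p2: Gödel ¬ of 0.2 = 0 (operand ≠ 0)
(p1 → not p2): 0.1 > 0, so result = 0
(((p3 ∧ (p2 ∨ p4)) → not (p4 ∨ (p3 → p2))) → (p1 → not p2)): 0 ≤ 0, so result = 1
(p3 ∧ p1) = min(0.7, 0.1) = 0.1
((((p3 ∧ (p2 ∨ p4)) → not (p4 ∨ (p3 → p2))) → (p1 → not p2)) ∧ (p3 ∧ p1)) = min(1, 0.1) = 0.1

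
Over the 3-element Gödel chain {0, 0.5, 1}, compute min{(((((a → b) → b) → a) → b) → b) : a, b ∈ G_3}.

The minimum is attained at a = 0, b = 0.5:
  (a → b): 0 ≤ 0.5, so result = 1
  ((a → b) → b): 1 > 0.5, so result = 0.5
  (((a → b) → b) → a): 0.5 > 0, so result = 0
  ((((a → b) → b) → a) → b): 0 ≤ 0.5, so result = 1
  (((((a → b) → b) → a) → b) → b): 1 > 0.5, so result = 0.5
Checking all 9 assignments confirms none give a value below 0.50.

0.50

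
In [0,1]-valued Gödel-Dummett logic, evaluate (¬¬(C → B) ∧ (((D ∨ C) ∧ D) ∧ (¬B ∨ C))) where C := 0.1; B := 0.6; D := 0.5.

(C → B): 0.1 ≤ 0.6, so result = 1
¬(C → B): Gödel ¬ of 1 = 0 (operand ≠ 0)
¬¬(C → B): Gödel ¬ of 0 = 1 (operand is 0)
(D ∨ C) = max(0.5, 0.1) = 0.5
((D ∨ C) ∧ D) = min(0.5, 0.5) = 0.5
¬B: Gödel ¬ of 0.6 = 0 (operand ≠ 0)
(¬B ∨ C) = max(0, 0.1) = 0.1
(((D ∨ C) ∧ D) ∧ (¬B ∨ C)) = min(0.5, 0.1) = 0.1
(¬¬(C → B) ∧ (((D ∨ C) ∧ D) ∧ (¬B ∨ C))) = min(1, 0.1) = 0.1

0.10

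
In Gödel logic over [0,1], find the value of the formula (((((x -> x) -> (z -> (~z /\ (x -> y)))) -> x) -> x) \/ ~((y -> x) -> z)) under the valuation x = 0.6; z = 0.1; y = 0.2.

(x -> x): 0.6 ≤ 0.6, so result = 1
~z: Gödel ¬ of 0.1 = 0 (operand ≠ 0)
(x -> y): 0.6 > 0.2, so result = 0.2
(~z /\ (x -> y)) = min(0, 0.2) = 0
(z -> (~z /\ (x -> y))): 0.1 > 0, so result = 0
((x -> x) -> (z -> (~z /\ (x -> y)))): 1 > 0, so result = 0
(((x -> x) -> (z -> (~z /\ (x -> y)))) -> x): 0 ≤ 0.6, so result = 1
((((x -> x) -> (z -> (~z /\ (x -> y)))) -> x) -> x): 1 > 0.6, so result = 0.6
(y -> x): 0.2 ≤ 0.6, so result = 1
((y -> x) -> z): 1 > 0.1, so result = 0.1
~((y -> x) -> z): Gödel ¬ of 0.1 = 0 (operand ≠ 0)
(((((x -> x) -> (z -> (~z /\ (x -> y)))) -> x) -> x) \/ ~((y -> x) -> z)) = max(0.6, 0) = 0.6

0.60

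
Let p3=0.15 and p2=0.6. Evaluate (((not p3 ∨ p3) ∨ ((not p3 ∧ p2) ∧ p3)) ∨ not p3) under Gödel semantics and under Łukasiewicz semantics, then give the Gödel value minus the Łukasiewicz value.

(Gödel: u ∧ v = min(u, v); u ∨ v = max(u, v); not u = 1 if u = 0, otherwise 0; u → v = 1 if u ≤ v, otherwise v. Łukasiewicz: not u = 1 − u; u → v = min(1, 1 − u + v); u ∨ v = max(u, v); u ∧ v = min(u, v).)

Gödel evaluation:
  not p3: Gödel ¬ of 0.15 = 0 (operand ≠ 0)
  (not p3 ∨ p3) = max(0, 0.15) = 0.15
  not p3: Gödel ¬ of 0.15 = 0 (operand ≠ 0)
  (not p3 ∧ p2) = min(0, 0.6) = 0
  ((not p3 ∧ p2) ∧ p3) = min(0, 0.15) = 0
  ((not p3 ∨ p3) ∨ ((not p3 ∧ p2) ∧ p3)) = max(0.15, 0) = 0.15
  not p3: Gödel ¬ of 0.15 = 0 (operand ≠ 0)
  (((not p3 ∨ p3) ∨ ((not p3 ∧ p2) ∧ p3)) ∨ not p3) = max(0.15, 0) = 0.15
  Gödel value = 0.15
Łukasiewicz evaluation:
  not p3: Łukasiewicz ¬ gives 1 − 0.15 = 0.85
  (not p3 ∨ p3) = max(0.85, 0.15) = 0.85
  not p3: Łukasiewicz ¬ gives 1 − 0.15 = 0.85
  (not p3 ∧ p2) = min(0.85, 0.6) = 0.6
  ((not p3 ∧ p2) ∧ p3) = min(0.6, 0.15) = 0.15
  ((not p3 ∨ p3) ∨ ((not p3 ∧ p2) ∧ p3)) = max(0.85, 0.15) = 0.85
  not p3: Łukasiewicz ¬ gives 1 − 0.15 = 0.85
  (((not p3 ∨ p3) ∨ ((not p3 ∧ p2) ∧ p3)) ∨ not p3) = max(0.85, 0.85) = 0.85
  Łukasiewicz value = 0.85
Difference: 0.15 − 0.85 = -0.70

-0.70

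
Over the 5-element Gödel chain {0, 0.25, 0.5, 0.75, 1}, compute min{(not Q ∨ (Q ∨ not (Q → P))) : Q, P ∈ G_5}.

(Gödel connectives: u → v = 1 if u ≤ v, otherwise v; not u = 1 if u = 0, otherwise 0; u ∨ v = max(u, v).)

0.25

The minimum is attained at Q = 0.25, P = 0.25:
  not Q: Gödel ¬ of 0.25 = 0 (operand ≠ 0)
  (Q → P): 0.25 ≤ 0.25, so result = 1
  not (Q → P): Gödel ¬ of 1 = 0 (operand ≠ 0)
  (Q ∨ not (Q → P)) = max(0.25, 0) = 0.25
  (not Q ∨ (Q ∨ not (Q → P))) = max(0, 0.25) = 0.25
Checking all 25 assignments confirms none give a value below 0.25.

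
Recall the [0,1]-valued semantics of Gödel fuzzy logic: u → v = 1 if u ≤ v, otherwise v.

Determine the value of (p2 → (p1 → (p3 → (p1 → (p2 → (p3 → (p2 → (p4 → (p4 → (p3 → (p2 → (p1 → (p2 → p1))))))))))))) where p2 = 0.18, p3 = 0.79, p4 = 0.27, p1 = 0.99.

1.00

(p2 → p1): 0.18 ≤ 0.99, so result = 1
(p1 → (p2 → p1)): 0.99 ≤ 1, so result = 1
(p2 → (p1 → (p2 → p1))): 0.18 ≤ 1, so result = 1
(p3 → (p2 → (p1 → (p2 → p1)))): 0.79 ≤ 1, so result = 1
(p4 → (p3 → (p2 → (p1 → (p2 → p1))))): 0.27 ≤ 1, so result = 1
(p4 → (p4 → (p3 → (p2 → (p1 → (p2 → p1)))))): 0.27 ≤ 1, so result = 1
(p2 → (p4 → (p4 → (p3 → (p2 → (p1 → (p2 → p1))))))): 0.18 ≤ 1, so result = 1
(p3 → (p2 → (p4 → (p4 → (p3 → (p2 → (p1 → (p2 → p1)))))))): 0.79 ≤ 1, so result = 1
(p2 → (p3 → (p2 → (p4 → (p4 → (p3 → (p2 → (p1 → (p2 → p1))))))))): 0.18 ≤ 1, so result = 1
(p1 → (p2 → (p3 → (p2 → (p4 → (p4 → (p3 → (p2 → (p1 → (p2 → p1)))))))))): 0.99 ≤ 1, so result = 1
(p3 → (p1 → (p2 → (p3 → (p2 → (p4 → (p4 → (p3 → (p2 → (p1 → (p2 → p1))))))))))): 0.79 ≤ 1, so result = 1
(p1 → (p3 → (p1 → (p2 → (p3 → (p2 → (p4 → (p4 → (p3 → (p2 → (p1 → (p2 → p1)))))))))))): 0.99 ≤ 1, so result = 1
(p2 → (p1 → (p3 → (p1 → (p2 → (p3 → (p2 → (p4 → (p4 → (p3 → (p2 → (p1 → (p2 → p1))))))))))))): 0.18 ≤ 1, so result = 1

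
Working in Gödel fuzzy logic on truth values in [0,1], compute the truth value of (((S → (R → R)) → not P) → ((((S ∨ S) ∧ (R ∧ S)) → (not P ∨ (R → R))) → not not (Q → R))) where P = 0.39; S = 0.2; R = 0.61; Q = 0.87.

1.00

(R → R): 0.61 ≤ 0.61, so result = 1
(S → (R → R)): 0.2 ≤ 1, so result = 1
not P: Gödel ¬ of 0.39 = 0 (operand ≠ 0)
((S → (R → R)) → not P): 1 > 0, so result = 0
(S ∨ S) = max(0.2, 0.2) = 0.2
(R ∧ S) = min(0.61, 0.2) = 0.2
((S ∨ S) ∧ (R ∧ S)) = min(0.2, 0.2) = 0.2
not P: Gödel ¬ of 0.39 = 0 (operand ≠ 0)
(R → R): 0.61 ≤ 0.61, so result = 1
(not P ∨ (R → R)) = max(0, 1) = 1
(((S ∨ S) ∧ (R ∧ S)) → (not P ∨ (R → R))): 0.2 ≤ 1, so result = 1
(Q → R): 0.87 > 0.61, so result = 0.61
not (Q → R): Gödel ¬ of 0.61 = 0 (operand ≠ 0)
not not (Q → R): Gödel ¬ of 0 = 1 (operand is 0)
((((S ∨ S) ∧ (R ∧ S)) → (not P ∨ (R → R))) → not not (Q → R)): 1 ≤ 1, so result = 1
(((S → (R → R)) → not P) → ((((S ∨ S) ∧ (R ∧ S)) → (not P ∨ (R → R))) → not not (Q → R))): 0 ≤ 1, so result = 1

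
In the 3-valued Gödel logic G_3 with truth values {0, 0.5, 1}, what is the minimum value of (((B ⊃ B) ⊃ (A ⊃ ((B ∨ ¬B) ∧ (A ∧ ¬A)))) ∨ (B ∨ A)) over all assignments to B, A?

0.50

The minimum is attained at B = 0, A = 0.5:
  (B ⊃ B): 0 ≤ 0, so result = 1
  ¬B: Gödel ¬ of 0 = 1 (operand is 0)
  (B ∨ ¬B) = max(0, 1) = 1
  ¬A: Gödel ¬ of 0.5 = 0 (operand ≠ 0)
  (A ∧ ¬A) = min(0.5, 0) = 0
  ((B ∨ ¬B) ∧ (A ∧ ¬A)) = min(1, 0) = 0
  (A ⊃ ((B ∨ ¬B) ∧ (A ∧ ¬A))): 0.5 > 0, so result = 0
  ((B ⊃ B) ⊃ (A ⊃ ((B ∨ ¬B) ∧ (A ∧ ¬A)))): 1 > 0, so result = 0
  (B ∨ A) = max(0, 0.5) = 0.5
  (((B ⊃ B) ⊃ (A ⊃ ((B ∨ ¬B) ∧ (A ∧ ¬A)))) ∨ (B ∨ A)) = max(0, 0.5) = 0.5
Checking all 9 assignments confirms none give a value below 0.50.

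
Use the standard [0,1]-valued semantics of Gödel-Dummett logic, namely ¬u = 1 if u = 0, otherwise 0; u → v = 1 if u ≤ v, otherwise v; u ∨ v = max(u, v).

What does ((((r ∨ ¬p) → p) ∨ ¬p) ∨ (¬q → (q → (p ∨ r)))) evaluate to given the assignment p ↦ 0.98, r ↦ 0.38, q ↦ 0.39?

1.00

¬p: Gödel ¬ of 0.98 = 0 (operand ≠ 0)
(r ∨ ¬p) = max(0.38, 0) = 0.38
((r ∨ ¬p) → p): 0.38 ≤ 0.98, so result = 1
¬p: Gödel ¬ of 0.98 = 0 (operand ≠ 0)
(((r ∨ ¬p) → p) ∨ ¬p) = max(1, 0) = 1
¬q: Gödel ¬ of 0.39 = 0 (operand ≠ 0)
(p ∨ r) = max(0.98, 0.38) = 0.98
(q → (p ∨ r)): 0.39 ≤ 0.98, so result = 1
(¬q → (q → (p ∨ r))): 0 ≤ 1, so result = 1
((((r ∨ ¬p) → p) ∨ ¬p) ∨ (¬q → (q → (p ∨ r)))) = max(1, 1) = 1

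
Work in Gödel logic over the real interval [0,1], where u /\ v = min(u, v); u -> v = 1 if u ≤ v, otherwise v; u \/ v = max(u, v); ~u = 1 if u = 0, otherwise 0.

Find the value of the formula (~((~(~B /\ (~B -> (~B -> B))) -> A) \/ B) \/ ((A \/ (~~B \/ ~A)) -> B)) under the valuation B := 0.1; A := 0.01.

0.10

~B: Gödel ¬ of 0.1 = 0 (operand ≠ 0)
~B: Gödel ¬ of 0.1 = 0 (operand ≠ 0)
~B: Gödel ¬ of 0.1 = 0 (operand ≠ 0)
(~B -> B): 0 ≤ 0.1, so result = 1
(~B -> (~B -> B)): 0 ≤ 1, so result = 1
(~B /\ (~B -> (~B -> B))) = min(0, 1) = 0
~(~B /\ (~B -> (~B -> B))): Gödel ¬ of 0 = 1 (operand is 0)
(~(~B /\ (~B -> (~B -> B))) -> A): 1 > 0.01, so result = 0.01
((~(~B /\ (~B -> (~B -> B))) -> A) \/ B) = max(0.01, 0.1) = 0.1
~((~(~B /\ (~B -> (~B -> B))) -> A) \/ B): Gödel ¬ of 0.1 = 0 (operand ≠ 0)
~B: Gödel ¬ of 0.1 = 0 (operand ≠ 0)
~~B: Gödel ¬ of 0 = 1 (operand is 0)
~A: Gödel ¬ of 0.01 = 0 (operand ≠ 0)
(~~B \/ ~A) = max(1, 0) = 1
(A \/ (~~B \/ ~A)) = max(0.01, 1) = 1
((A \/ (~~B \/ ~A)) -> B): 1 > 0.1, so result = 0.1
(~((~(~B /\ (~B -> (~B -> B))) -> A) \/ B) \/ ((A \/ (~~B \/ ~A)) -> B)) = max(0, 0.1) = 0.1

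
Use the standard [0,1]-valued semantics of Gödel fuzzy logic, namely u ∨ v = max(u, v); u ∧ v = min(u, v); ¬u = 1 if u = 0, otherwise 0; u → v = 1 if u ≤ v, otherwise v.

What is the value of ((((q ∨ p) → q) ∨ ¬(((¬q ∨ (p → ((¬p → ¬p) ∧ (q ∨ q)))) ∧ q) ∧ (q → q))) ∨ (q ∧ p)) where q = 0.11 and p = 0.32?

(q ∨ p) = max(0.11, 0.32) = 0.32
((q ∨ p) → q): 0.32 > 0.11, so result = 0.11
¬q: Gödel ¬ of 0.11 = 0 (operand ≠ 0)
¬p: Gödel ¬ of 0.32 = 0 (operand ≠ 0)
¬p: Gödel ¬ of 0.32 = 0 (operand ≠ 0)
(¬p → ¬p): 0 ≤ 0, so result = 1
(q ∨ q) = max(0.11, 0.11) = 0.11
((¬p → ¬p) ∧ (q ∨ q)) = min(1, 0.11) = 0.11
(p → ((¬p → ¬p) ∧ (q ∨ q))): 0.32 > 0.11, so result = 0.11
(¬q ∨ (p → ((¬p → ¬p) ∧ (q ∨ q)))) = max(0, 0.11) = 0.11
((¬q ∨ (p → ((¬p → ¬p) ∧ (q ∨ q)))) ∧ q) = min(0.11, 0.11) = 0.11
(q → q): 0.11 ≤ 0.11, so result = 1
(((¬q ∨ (p → ((¬p → ¬p) ∧ (q ∨ q)))) ∧ q) ∧ (q → q)) = min(0.11, 1) = 0.11
¬(((¬q ∨ (p → ((¬p → ¬p) ∧ (q ∨ q)))) ∧ q) ∧ (q → q)): Gödel ¬ of 0.11 = 0 (operand ≠ 0)
(((q ∨ p) → q) ∨ ¬(((¬q ∨ (p → ((¬p → ¬p) ∧ (q ∨ q)))) ∧ q) ∧ (q → q))) = max(0.11, 0) = 0.11
(q ∧ p) = min(0.11, 0.32) = 0.11
((((q ∨ p) → q) ∨ ¬(((¬q ∨ (p → ((¬p → ¬p) ∧ (q ∨ q)))) ∧ q) ∧ (q → q))) ∨ (q ∧ p)) = max(0.11, 0.11) = 0.11

0.11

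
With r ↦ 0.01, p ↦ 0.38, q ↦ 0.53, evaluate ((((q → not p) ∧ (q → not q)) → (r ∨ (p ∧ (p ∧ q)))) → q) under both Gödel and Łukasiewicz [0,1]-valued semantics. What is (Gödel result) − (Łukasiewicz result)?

Gödel evaluation:
  not p: Gödel ¬ of 0.38 = 0 (operand ≠ 0)
  (q → not p): 0.53 > 0, so result = 0
  not q: Gödel ¬ of 0.53 = 0 (operand ≠ 0)
  (q → not q): 0.53 > 0, so result = 0
  ((q → not p) ∧ (q → not q)) = min(0, 0) = 0
  (p ∧ q) = min(0.38, 0.53) = 0.38
  (p ∧ (p ∧ q)) = min(0.38, 0.38) = 0.38
  (r ∨ (p ∧ (p ∧ q))) = max(0.01, 0.38) = 0.38
  (((q → not p) ∧ (q → not q)) → (r ∨ (p ∧ (p ∧ q)))): 0 ≤ 0.38, so result = 1
  ((((q → not p) ∧ (q → not q)) → (r ∨ (p ∧ (p ∧ q)))) → q): 1 > 0.53, so result = 0.53
  Gödel value = 0.53
Łukasiewicz evaluation:
  not p: Łukasiewicz ¬ gives 1 − 0.38 = 0.62
  (q → not p): min(1, 1 − 0.53 + 0.62) = 1
  not q: Łukasiewicz ¬ gives 1 − 0.53 = 0.47
  (q → not q): min(1, 1 − 0.53 + 0.47) = 0.94
  ((q → not p) ∧ (q → not q)) = min(1, 0.94) = 0.94
  (p ∧ q) = min(0.38, 0.53) = 0.38
  (p ∧ (p ∧ q)) = min(0.38, 0.38) = 0.38
  (r ∨ (p ∧ (p ∧ q))) = max(0.01, 0.38) = 0.38
  (((q → not p) ∧ (q → not q)) → (r ∨ (p ∧ (p ∧ q)))): min(1, 1 − 0.94 + 0.38) = 0.44
  ((((q → not p) ∧ (q → not q)) → (r ∨ (p ∧ (p ∧ q)))) → q): min(1, 1 − 0.44 + 0.53) = 1
  Łukasiewicz value = 1
Difference: 0.53 − 1 = -0.47

-0.47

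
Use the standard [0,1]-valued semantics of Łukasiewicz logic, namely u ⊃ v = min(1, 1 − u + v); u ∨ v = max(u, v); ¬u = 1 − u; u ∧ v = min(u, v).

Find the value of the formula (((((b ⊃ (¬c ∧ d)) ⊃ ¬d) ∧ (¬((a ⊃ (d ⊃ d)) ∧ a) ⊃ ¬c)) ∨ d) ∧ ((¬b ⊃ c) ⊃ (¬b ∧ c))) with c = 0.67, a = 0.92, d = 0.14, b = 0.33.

0.67

¬c: Łukasiewicz ¬ gives 1 − 0.67 = 0.33
(¬c ∧ d) = min(0.33, 0.14) = 0.14
(b ⊃ (¬c ∧ d)): min(1, 1 − 0.33 + 0.14) = 0.81
¬d: Łukasiewicz ¬ gives 1 − 0.14 = 0.86
((b ⊃ (¬c ∧ d)) ⊃ ¬d): min(1, 1 − 0.81 + 0.86) = 1
(d ⊃ d): min(1, 1 − 0.14 + 0.14) = 1
(a ⊃ (d ⊃ d)): min(1, 1 − 0.92 + 1) = 1
((a ⊃ (d ⊃ d)) ∧ a) = min(1, 0.92) = 0.92
¬((a ⊃ (d ⊃ d)) ∧ a): Łukasiewicz ¬ gives 1 − 0.92 = 0.08
¬c: Łukasiewicz ¬ gives 1 − 0.67 = 0.33
(¬((a ⊃ (d ⊃ d)) ∧ a) ⊃ ¬c): min(1, 1 − 0.08 + 0.33) = 1
(((b ⊃ (¬c ∧ d)) ⊃ ¬d) ∧ (¬((a ⊃ (d ⊃ d)) ∧ a) ⊃ ¬c)) = min(1, 1) = 1
((((b ⊃ (¬c ∧ d)) ⊃ ¬d) ∧ (¬((a ⊃ (d ⊃ d)) ∧ a) ⊃ ¬c)) ∨ d) = max(1, 0.14) = 1
¬b: Łukasiewicz ¬ gives 1 − 0.33 = 0.67
(¬b ⊃ c): min(1, 1 − 0.67 + 0.67) = 1
¬b: Łukasiewicz ¬ gives 1 − 0.33 = 0.67
(¬b ∧ c) = min(0.67, 0.67) = 0.67
((¬b ⊃ c) ⊃ (¬b ∧ c)): min(1, 1 − 1 + 0.67) = 0.67
(((((b ⊃ (¬c ∧ d)) ⊃ ¬d) ∧ (¬((a ⊃ (d ⊃ d)) ∧ a) ⊃ ¬c)) ∨ d) ∧ ((¬b ⊃ c) ⊃ (¬b ∧ c))) = min(1, 0.67) = 0.67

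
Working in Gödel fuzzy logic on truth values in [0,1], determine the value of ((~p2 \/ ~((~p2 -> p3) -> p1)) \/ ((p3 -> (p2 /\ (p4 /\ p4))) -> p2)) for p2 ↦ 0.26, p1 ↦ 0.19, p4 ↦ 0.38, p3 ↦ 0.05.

0.26

~p2: Gödel ¬ of 0.26 = 0 (operand ≠ 0)
~p2: Gödel ¬ of 0.26 = 0 (operand ≠ 0)
(~p2 -> p3): 0 ≤ 0.05, so result = 1
((~p2 -> p3) -> p1): 1 > 0.19, so result = 0.19
~((~p2 -> p3) -> p1): Gödel ¬ of 0.19 = 0 (operand ≠ 0)
(~p2 \/ ~((~p2 -> p3) -> p1)) = max(0, 0) = 0
(p4 /\ p4) = min(0.38, 0.38) = 0.38
(p2 /\ (p4 /\ p4)) = min(0.26, 0.38) = 0.26
(p3 -> (p2 /\ (p4 /\ p4))): 0.05 ≤ 0.26, so result = 1
((p3 -> (p2 /\ (p4 /\ p4))) -> p2): 1 > 0.26, so result = 0.26
((~p2 \/ ~((~p2 -> p3) -> p1)) \/ ((p3 -> (p2 /\ (p4 /\ p4))) -> p2)) = max(0, 0.26) = 0.26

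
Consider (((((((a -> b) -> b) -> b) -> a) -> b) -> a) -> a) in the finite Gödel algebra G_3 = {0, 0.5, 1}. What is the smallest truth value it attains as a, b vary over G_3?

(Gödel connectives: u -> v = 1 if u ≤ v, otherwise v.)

0.50

The minimum is attained at a = 0.5, b = 0:
  (a -> b): 0.5 > 0, so result = 0
  ((a -> b) -> b): 0 ≤ 0, so result = 1
  (((a -> b) -> b) -> b): 1 > 0, so result = 0
  ((((a -> b) -> b) -> b) -> a): 0 ≤ 0.5, so result = 1
  (((((a -> b) -> b) -> b) -> a) -> b): 1 > 0, so result = 0
  ((((((a -> b) -> b) -> b) -> a) -> b) -> a): 0 ≤ 0.5, so result = 1
  (((((((a -> b) -> b) -> b) -> a) -> b) -> a) -> a): 1 > 0.5, so result = 0.5
Checking all 9 assignments confirms none give a value below 0.50.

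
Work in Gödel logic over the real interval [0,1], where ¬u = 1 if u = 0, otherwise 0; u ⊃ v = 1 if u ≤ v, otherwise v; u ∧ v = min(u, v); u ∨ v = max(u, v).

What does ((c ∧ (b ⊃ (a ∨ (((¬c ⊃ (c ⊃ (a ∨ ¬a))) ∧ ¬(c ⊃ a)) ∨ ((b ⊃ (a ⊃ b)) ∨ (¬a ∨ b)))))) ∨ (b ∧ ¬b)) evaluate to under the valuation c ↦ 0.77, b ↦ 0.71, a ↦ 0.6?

¬c: Gödel ¬ of 0.77 = 0 (operand ≠ 0)
¬a: Gödel ¬ of 0.6 = 0 (operand ≠ 0)
(a ∨ ¬a) = max(0.6, 0) = 0.6
(c ⊃ (a ∨ ¬a)): 0.77 > 0.6, so result = 0.6
(¬c ⊃ (c ⊃ (a ∨ ¬a))): 0 ≤ 0.6, so result = 1
(c ⊃ a): 0.77 > 0.6, so result = 0.6
¬(c ⊃ a): Gödel ¬ of 0.6 = 0 (operand ≠ 0)
((¬c ⊃ (c ⊃ (a ∨ ¬a))) ∧ ¬(c ⊃ a)) = min(1, 0) = 0
(a ⊃ b): 0.6 ≤ 0.71, so result = 1
(b ⊃ (a ⊃ b)): 0.71 ≤ 1, so result = 1
¬a: Gödel ¬ of 0.6 = 0 (operand ≠ 0)
(¬a ∨ b) = max(0, 0.71) = 0.71
((b ⊃ (a ⊃ b)) ∨ (¬a ∨ b)) = max(1, 0.71) = 1
(((¬c ⊃ (c ⊃ (a ∨ ¬a))) ∧ ¬(c ⊃ a)) ∨ ((b ⊃ (a ⊃ b)) ∨ (¬a ∨ b))) = max(0, 1) = 1
(a ∨ (((¬c ⊃ (c ⊃ (a ∨ ¬a))) ∧ ¬(c ⊃ a)) ∨ ((b ⊃ (a ⊃ b)) ∨ (¬a ∨ b)))) = max(0.6, 1) = 1
(b ⊃ (a ∨ (((¬c ⊃ (c ⊃ (a ∨ ¬a))) ∧ ¬(c ⊃ a)) ∨ ((b ⊃ (a ⊃ b)) ∨ (¬a ∨ b))))): 0.71 ≤ 1, so result = 1
(c ∧ (b ⊃ (a ∨ (((¬c ⊃ (c ⊃ (a ∨ ¬a))) ∧ ¬(c ⊃ a)) ∨ ((b ⊃ (a ⊃ b)) ∨ (¬a ∨ b)))))) = min(0.77, 1) = 0.77
¬b: Gödel ¬ of 0.71 = 0 (operand ≠ 0)
(b ∧ ¬b) = min(0.71, 0) = 0
((c ∧ (b ⊃ (a ∨ (((¬c ⊃ (c ⊃ (a ∨ ¬a))) ∧ ¬(c ⊃ a)) ∨ ((b ⊃ (a ⊃ b)) ∨ (¬a ∨ b)))))) ∨ (b ∧ ¬b)) = max(0.77, 0) = 0.77

0.77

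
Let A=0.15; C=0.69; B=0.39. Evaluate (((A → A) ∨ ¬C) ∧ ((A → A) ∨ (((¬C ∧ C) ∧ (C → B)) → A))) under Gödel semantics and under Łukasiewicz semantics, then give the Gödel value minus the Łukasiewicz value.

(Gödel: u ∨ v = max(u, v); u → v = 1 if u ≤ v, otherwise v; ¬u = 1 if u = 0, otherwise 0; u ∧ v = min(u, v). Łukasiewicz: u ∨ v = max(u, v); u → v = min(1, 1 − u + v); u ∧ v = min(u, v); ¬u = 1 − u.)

0.00

Gödel evaluation:
  (A → A): 0.15 ≤ 0.15, so result = 1
  ¬C: Gödel ¬ of 0.69 = 0 (operand ≠ 0)
  ((A → A) ∨ ¬C) = max(1, 0) = 1
  (A → A): 0.15 ≤ 0.15, so result = 1
  ¬C: Gödel ¬ of 0.69 = 0 (operand ≠ 0)
  (¬C ∧ C) = min(0, 0.69) = 0
  (C → B): 0.69 > 0.39, so result = 0.39
  ((¬C ∧ C) ∧ (C → B)) = min(0, 0.39) = 0
  (((¬C ∧ C) ∧ (C → B)) → A): 0 ≤ 0.15, so result = 1
  ((A → A) ∨ (((¬C ∧ C) ∧ (C → B)) → A)) = max(1, 1) = 1
  (((A → A) ∨ ¬C) ∧ ((A → A) ∨ (((¬C ∧ C) ∧ (C → B)) → A))) = min(1, 1) = 1
  Gödel value = 1
Łukasiewicz evaluation:
  (A → A): min(1, 1 − 0.15 + 0.15) = 1
  ¬C: Łukasiewicz ¬ gives 1 − 0.69 = 0.31
  ((A → A) ∨ ¬C) = max(1, 0.31) = 1
  (A → A): min(1, 1 − 0.15 + 0.15) = 1
  ¬C: Łukasiewicz ¬ gives 1 − 0.69 = 0.31
  (¬C ∧ C) = min(0.31, 0.69) = 0.31
  (C → B): min(1, 1 − 0.69 + 0.39) = 0.7
  ((¬C ∧ C) ∧ (C → B)) = min(0.31, 0.7) = 0.31
  (((¬C ∧ C) ∧ (C → B)) → A): min(1, 1 − 0.31 + 0.15) = 0.84
  ((A → A) ∨ (((¬C ∧ C) ∧ (C → B)) → A)) = max(1, 0.84) = 1
  (((A → A) ∨ ¬C) ∧ ((A → A) ∨ (((¬C ∧ C) ∧ (C → B)) → A))) = min(1, 1) = 1
  Łukasiewicz value = 1
Difference: 1 − 1 = 0.00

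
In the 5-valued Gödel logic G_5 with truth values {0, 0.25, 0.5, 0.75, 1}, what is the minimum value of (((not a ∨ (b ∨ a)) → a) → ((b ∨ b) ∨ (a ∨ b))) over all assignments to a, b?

The minimum is attained at a = 0.25, b = 0:
  not a: Gödel ¬ of 0.25 = 0 (operand ≠ 0)
  (b ∨ a) = max(0, 0.25) = 0.25
  (not a ∨ (b ∨ a)) = max(0, 0.25) = 0.25
  ((not a ∨ (b ∨ a)) → a): 0.25 ≤ 0.25, so result = 1
  (b ∨ b) = max(0, 0) = 0
  (a ∨ b) = max(0.25, 0) = 0.25
  ((b ∨ b) ∨ (a ∨ b)) = max(0, 0.25) = 0.25
  (((not a ∨ (b ∨ a)) → a) → ((b ∨ b) ∨ (a ∨ b))): 1 > 0.25, so result = 0.25
Checking all 25 assignments confirms none give a value below 0.25.

0.25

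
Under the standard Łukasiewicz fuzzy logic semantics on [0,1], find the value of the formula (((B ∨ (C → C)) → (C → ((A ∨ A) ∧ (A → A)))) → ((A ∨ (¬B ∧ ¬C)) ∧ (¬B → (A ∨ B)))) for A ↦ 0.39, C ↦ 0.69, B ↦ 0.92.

0.69

(C → C): min(1, 1 − 0.69 + 0.69) = 1
(B ∨ (C → C)) = max(0.92, 1) = 1
(A ∨ A) = max(0.39, 0.39) = 0.39
(A → A): min(1, 1 − 0.39 + 0.39) = 1
((A ∨ A) ∧ (A → A)) = min(0.39, 1) = 0.39
(C → ((A ∨ A) ∧ (A → A))): min(1, 1 − 0.69 + 0.39) = 0.7
((B ∨ (C → C)) → (C → ((A ∨ A) ∧ (A → A)))): min(1, 1 − 1 + 0.7) = 0.7
¬B: Łukasiewicz ¬ gives 1 − 0.92 = 0.08
¬C: Łukasiewicz ¬ gives 1 − 0.69 = 0.31
(¬B ∧ ¬C) = min(0.08, 0.31) = 0.08
(A ∨ (¬B ∧ ¬C)) = max(0.39, 0.08) = 0.39
¬B: Łukasiewicz ¬ gives 1 − 0.92 = 0.08
(A ∨ B) = max(0.39, 0.92) = 0.92
(¬B → (A ∨ B)): min(1, 1 − 0.08 + 0.92) = 1
((A ∨ (¬B ∧ ¬C)) ∧ (¬B → (A ∨ B))) = min(0.39, 1) = 0.39
(((B ∨ (C → C)) → (C → ((A ∨ A) ∧ (A → A)))) → ((A ∨ (¬B ∧ ¬C)) ∧ (¬B → (A ∨ B)))): min(1, 1 − 0.7 + 0.39) = 0.69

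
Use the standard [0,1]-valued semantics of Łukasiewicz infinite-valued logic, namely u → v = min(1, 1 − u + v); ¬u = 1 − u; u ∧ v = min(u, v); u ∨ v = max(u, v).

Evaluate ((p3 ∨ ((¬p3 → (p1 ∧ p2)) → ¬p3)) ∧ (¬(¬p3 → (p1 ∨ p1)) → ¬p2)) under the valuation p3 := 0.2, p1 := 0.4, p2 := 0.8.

¬p3: Łukasiewicz ¬ gives 1 − 0.2 = 0.8
(p1 ∧ p2) = min(0.4, 0.8) = 0.4
(¬p3 → (p1 ∧ p2)): min(1, 1 − 0.8 + 0.4) = 0.6
¬p3: Łukasiewicz ¬ gives 1 − 0.2 = 0.8
((¬p3 → (p1 ∧ p2)) → ¬p3): min(1, 1 − 0.6 + 0.8) = 1
(p3 ∨ ((¬p3 → (p1 ∧ p2)) → ¬p3)) = max(0.2, 1) = 1
¬p3: Łukasiewicz ¬ gives 1 − 0.2 = 0.8
(p1 ∨ p1) = max(0.4, 0.4) = 0.4
(¬p3 → (p1 ∨ p1)): min(1, 1 − 0.8 + 0.4) = 0.6
¬(¬p3 → (p1 ∨ p1)): Łukasiewicz ¬ gives 1 − 0.6 = 0.4
¬p2: Łukasiewicz ¬ gives 1 − 0.8 = 0.2
(¬(¬p3 → (p1 ∨ p1)) → ¬p2): min(1, 1 − 0.4 + 0.2) = 0.8
((p3 ∨ ((¬p3 → (p1 ∧ p2)) → ¬p3)) ∧ (¬(¬p3 → (p1 ∨ p1)) → ¬p2)) = min(1, 0.8) = 0.8

0.80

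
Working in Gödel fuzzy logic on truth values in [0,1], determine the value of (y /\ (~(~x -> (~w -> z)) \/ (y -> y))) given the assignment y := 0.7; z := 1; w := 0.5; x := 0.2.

0.70

~x: Gödel ¬ of 0.2 = 0 (operand ≠ 0)
~w: Gödel ¬ of 0.5 = 0 (operand ≠ 0)
(~w -> z): 0 ≤ 1, so result = 1
(~x -> (~w -> z)): 0 ≤ 1, so result = 1
~(~x -> (~w -> z)): Gödel ¬ of 1 = 0 (operand ≠ 0)
(y -> y): 0.7 ≤ 0.7, so result = 1
(~(~x -> (~w -> z)) \/ (y -> y)) = max(0, 1) = 1
(y /\ (~(~x -> (~w -> z)) \/ (y -> y))) = min(0.7, 1) = 0.7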